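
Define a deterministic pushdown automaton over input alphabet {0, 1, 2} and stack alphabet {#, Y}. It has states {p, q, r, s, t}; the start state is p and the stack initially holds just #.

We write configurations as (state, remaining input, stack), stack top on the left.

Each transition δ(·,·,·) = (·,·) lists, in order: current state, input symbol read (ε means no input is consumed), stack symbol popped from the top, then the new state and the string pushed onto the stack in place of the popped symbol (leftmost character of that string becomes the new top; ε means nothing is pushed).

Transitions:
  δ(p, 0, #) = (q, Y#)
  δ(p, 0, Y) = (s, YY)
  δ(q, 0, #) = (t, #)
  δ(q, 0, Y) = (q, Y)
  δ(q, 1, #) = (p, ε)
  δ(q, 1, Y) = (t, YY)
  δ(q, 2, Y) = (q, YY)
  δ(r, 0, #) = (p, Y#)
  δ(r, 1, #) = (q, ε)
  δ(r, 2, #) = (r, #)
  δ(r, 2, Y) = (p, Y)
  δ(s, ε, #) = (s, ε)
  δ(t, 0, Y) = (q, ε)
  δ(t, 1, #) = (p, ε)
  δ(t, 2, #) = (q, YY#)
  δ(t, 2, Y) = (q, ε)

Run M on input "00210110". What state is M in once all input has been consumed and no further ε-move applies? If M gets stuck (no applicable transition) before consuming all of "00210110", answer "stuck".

stuck

(p, 00210110, #)
  read 0, top #: go to q, push Y# → (q, 0210110, Y#)
  read 0, top Y: go to q, push Y → (q, 210110, Y#)
  read 2, top Y: go to q, push YY → (q, 10110, YY#)
  read 1, top Y: go to t, push YY → (t, 0110, YYY#)
  read 0, top Y: go to q, push ε → (q, 110, YY#)
  read 1, top Y: go to t, push YY → (t, 10, YYY#)
No transition for (t, 1, top Y); M blocks with input 10 remaining.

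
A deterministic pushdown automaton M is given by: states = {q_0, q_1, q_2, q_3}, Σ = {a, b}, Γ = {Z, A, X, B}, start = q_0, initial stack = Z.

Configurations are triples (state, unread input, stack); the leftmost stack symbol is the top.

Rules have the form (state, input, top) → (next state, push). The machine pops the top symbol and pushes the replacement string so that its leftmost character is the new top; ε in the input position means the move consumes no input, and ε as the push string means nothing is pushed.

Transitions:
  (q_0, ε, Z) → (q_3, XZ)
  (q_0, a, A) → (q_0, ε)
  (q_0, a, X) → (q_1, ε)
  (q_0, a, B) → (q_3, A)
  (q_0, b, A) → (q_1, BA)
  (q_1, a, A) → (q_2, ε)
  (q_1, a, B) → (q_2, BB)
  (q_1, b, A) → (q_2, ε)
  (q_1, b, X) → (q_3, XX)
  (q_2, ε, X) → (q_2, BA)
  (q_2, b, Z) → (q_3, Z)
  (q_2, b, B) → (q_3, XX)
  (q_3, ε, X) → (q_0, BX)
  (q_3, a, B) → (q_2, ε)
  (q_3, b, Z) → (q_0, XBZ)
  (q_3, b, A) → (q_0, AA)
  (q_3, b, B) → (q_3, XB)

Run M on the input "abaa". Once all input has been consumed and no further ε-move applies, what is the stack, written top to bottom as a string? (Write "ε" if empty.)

XZ

(q_0, abaa, Z)
  ε-move, top Z: go to q_3, push XZ → (q_3, abaa, XZ)
  ε-move, top X: go to q_0, push BX → (q_0, abaa, BXZ)
  read a, top B: go to q_3, push A → (q_3, baa, AXZ)
  read b, top A: go to q_0, push AA → (q_0, aa, AAXZ)
  read a, top A: go to q_0, push ε → (q_0, a, AXZ)
  read a, top A: go to q_0, push ε → (q_0, ε, XZ)
All input consumed in state q_0 with stack XZ.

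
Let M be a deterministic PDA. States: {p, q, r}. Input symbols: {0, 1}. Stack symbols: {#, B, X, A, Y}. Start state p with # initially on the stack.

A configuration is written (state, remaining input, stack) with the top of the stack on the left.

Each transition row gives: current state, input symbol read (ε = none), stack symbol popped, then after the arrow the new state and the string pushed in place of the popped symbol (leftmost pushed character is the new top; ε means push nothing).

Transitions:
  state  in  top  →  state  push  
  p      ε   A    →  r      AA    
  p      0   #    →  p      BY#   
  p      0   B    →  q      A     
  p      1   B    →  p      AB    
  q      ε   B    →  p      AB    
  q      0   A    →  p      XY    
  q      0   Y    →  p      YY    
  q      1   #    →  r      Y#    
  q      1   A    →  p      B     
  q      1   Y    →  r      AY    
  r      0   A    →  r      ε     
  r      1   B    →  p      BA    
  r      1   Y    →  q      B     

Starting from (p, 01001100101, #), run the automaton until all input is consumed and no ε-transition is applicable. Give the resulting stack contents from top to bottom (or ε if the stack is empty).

BAAY#

(p, 01001100101, #)
  read 0, top #: go to p, push BY# → (p, 1001100101, BY#)
  read 1, top B: go to p, push AB → (p, 001100101, ABY#)
  ε-move, top A: go to r, push AA → (r, 001100101, AABY#)
  read 0, top A: go to r, push ε → (r, 01100101, ABY#)
  read 0, top A: go to r, push ε → (r, 1100101, BY#)
  read 1, top B: go to p, push BA → (p, 100101, BAY#)
  read 1, top B: go to p, push AB → (p, 00101, ABAY#)
  ε-move, top A: go to r, push AA → (r, 00101, AABAY#)
  read 0, top A: go to r, push ε → (r, 0101, ABAY#)
  read 0, top A: go to r, push ε → (r, 101, BAY#)
  read 1, top B: go to p, push BA → (p, 01, BAAY#)
  read 0, top B: go to q, push A → (q, 1, AAAY#)
  read 1, top A: go to p, push B → (p, ε, BAAY#)
All input consumed in state p with stack BAAY#.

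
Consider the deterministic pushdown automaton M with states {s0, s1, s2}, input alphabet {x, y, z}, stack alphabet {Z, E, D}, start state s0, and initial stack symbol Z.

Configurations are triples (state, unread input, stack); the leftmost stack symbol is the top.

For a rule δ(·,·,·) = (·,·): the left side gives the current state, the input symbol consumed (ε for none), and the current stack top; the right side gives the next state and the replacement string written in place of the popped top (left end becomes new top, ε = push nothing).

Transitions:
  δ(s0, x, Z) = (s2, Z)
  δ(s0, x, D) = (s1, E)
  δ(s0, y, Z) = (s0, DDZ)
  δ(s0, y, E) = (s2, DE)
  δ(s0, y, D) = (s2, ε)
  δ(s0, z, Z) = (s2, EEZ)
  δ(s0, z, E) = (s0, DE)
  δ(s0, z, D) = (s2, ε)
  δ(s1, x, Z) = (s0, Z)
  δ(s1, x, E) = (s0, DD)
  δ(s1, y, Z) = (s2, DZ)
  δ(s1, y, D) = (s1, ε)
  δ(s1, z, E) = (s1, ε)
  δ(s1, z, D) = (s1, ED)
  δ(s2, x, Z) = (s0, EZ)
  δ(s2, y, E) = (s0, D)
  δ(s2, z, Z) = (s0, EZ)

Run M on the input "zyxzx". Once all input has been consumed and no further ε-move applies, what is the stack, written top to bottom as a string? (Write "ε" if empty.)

DDZ

(s0, zyxzx, Z)
  read z, top Z: go to s2, push EEZ → (s2, yxzx, EEZ)
  read y, top E: go to s0, push D → (s0, xzx, DEZ)
  read x, top D: go to s1, push E → (s1, zx, EEZ)
  read z, top E: go to s1, push ε → (s1, x, EZ)
  read x, top E: go to s0, push DD → (s0, ε, DDZ)
All input consumed in state s0 with stack DDZ.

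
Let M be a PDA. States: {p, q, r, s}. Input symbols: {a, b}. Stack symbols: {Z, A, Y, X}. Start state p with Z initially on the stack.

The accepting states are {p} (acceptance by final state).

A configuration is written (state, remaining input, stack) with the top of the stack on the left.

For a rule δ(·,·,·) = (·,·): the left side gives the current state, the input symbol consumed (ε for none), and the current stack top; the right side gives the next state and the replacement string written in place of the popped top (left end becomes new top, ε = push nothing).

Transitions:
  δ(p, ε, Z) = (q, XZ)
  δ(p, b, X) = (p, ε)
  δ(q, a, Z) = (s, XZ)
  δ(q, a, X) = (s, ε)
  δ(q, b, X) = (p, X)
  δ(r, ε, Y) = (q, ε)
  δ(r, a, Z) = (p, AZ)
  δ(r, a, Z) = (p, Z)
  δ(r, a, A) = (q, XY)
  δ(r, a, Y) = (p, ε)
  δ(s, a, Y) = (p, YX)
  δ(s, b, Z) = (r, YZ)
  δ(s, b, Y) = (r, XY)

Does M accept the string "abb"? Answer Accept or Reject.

No computation consumes all input and reaches a final state.

Reject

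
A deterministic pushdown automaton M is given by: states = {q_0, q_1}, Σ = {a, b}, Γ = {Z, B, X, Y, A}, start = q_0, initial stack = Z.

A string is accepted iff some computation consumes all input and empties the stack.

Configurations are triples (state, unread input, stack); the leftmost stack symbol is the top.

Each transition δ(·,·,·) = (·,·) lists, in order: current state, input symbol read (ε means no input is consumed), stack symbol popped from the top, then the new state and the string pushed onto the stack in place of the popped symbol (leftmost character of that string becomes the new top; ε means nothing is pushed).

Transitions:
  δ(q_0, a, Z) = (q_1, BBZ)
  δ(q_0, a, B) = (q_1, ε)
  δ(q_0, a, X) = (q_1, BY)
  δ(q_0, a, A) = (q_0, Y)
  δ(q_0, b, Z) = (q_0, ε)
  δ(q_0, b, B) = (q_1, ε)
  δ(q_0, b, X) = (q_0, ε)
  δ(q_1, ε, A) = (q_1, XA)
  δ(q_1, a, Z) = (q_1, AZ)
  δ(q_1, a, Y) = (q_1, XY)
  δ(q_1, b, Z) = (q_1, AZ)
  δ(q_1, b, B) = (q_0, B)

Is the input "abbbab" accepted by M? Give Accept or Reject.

(q_0, abbbab, Z)
  read a, top Z: go to q_1, push BBZ → (q_1, bbbab, BBZ)
  read b, top B: go to q_0, push B → (q_0, bbab, BBZ)
  read b, top B: go to q_1, push ε → (q_1, bab, BZ)
  read b, top B: go to q_0, push B → (q_0, ab, BZ)
  read a, top B: go to q_1, push ε → (q_1, b, Z)
  read b, top Z: go to q_1, push AZ → (q_1, ε, AZ)
  ε-move, top A: go to q_1, push XA → (q_1, ε, XAZ)
All input consumed; stack is XAZ, not empty, and no further ε-move applies.

Reject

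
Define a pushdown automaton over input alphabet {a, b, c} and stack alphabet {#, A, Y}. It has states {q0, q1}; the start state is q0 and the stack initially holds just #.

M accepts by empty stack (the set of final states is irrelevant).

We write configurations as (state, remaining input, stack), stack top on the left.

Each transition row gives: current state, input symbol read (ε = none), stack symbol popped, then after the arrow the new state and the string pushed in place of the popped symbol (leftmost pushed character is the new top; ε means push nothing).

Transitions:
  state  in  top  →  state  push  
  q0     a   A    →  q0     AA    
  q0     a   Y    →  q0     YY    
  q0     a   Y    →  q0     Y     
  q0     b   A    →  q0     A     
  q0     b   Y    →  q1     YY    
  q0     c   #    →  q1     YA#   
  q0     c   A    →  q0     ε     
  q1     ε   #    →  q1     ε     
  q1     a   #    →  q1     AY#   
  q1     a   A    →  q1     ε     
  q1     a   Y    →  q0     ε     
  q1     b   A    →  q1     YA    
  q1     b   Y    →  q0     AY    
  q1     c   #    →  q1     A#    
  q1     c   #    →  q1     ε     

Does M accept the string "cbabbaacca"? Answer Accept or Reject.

Reject

No computation consumes all input and empties the stack.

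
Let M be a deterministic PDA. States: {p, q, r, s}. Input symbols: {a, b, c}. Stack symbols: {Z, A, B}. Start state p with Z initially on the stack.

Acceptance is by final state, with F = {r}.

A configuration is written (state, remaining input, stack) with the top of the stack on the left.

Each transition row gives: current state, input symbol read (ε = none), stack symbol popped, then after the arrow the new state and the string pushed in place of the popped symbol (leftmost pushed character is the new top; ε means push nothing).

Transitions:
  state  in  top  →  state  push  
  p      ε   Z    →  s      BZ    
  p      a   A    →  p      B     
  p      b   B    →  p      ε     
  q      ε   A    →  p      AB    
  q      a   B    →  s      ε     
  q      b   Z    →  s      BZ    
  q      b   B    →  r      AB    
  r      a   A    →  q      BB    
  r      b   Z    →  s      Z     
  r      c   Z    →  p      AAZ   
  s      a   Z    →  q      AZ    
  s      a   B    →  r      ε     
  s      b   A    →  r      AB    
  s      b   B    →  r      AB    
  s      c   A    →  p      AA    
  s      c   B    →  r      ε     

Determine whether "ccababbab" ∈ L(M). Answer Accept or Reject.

Accept

(p, ccababbab, Z)
  ε-move, top Z: go to s, push BZ → (s, ccababbab, BZ)
  read c, top B: go to r, push ε → (r, cababbab, Z)
  read c, top Z: go to p, push AAZ → (p, ababbab, AAZ)
  read a, top A: go to p, push B → (p, babbab, BAZ)
  read b, top B: go to p, push ε → (p, abbab, AZ)
  read a, top A: go to p, push B → (p, bbab, BZ)
  read b, top B: go to p, push ε → (p, bab, Z)
  ε-move, top Z: go to s, push BZ → (s, bab, BZ)
  read b, top B: go to r, push AB → (r, ab, ABZ)
  read a, top A: go to q, push BB → (q, b, BBBZ)
  read b, top B: go to r, push AB → (r, ε, ABBBZ)
All input consumed; state r ∈ F.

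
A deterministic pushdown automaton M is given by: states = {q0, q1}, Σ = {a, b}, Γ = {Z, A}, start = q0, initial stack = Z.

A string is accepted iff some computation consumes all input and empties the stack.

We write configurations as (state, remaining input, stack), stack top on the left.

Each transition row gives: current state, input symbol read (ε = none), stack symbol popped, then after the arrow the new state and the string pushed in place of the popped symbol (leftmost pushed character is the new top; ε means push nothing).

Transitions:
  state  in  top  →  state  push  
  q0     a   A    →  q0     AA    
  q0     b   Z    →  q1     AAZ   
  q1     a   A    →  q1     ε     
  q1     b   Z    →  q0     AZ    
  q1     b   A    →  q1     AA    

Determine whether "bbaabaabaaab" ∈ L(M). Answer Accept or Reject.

(q0, bbaabaabaaab, Z)
  read b, top Z: go to q1, push AAZ → (q1, baabaabaaab, AAZ)
  read b, top A: go to q1, push AA → (q1, aabaabaaab, AAAZ)
  read a, top A: go to q1, push ε → (q1, abaabaaab, AAZ)
  read a, top A: go to q1, push ε → (q1, baabaaab, AZ)
  read b, top A: go to q1, push AA → (q1, aabaaab, AAZ)
  read a, top A: go to q1, push ε → (q1, abaaab, AZ)
  read a, top A: go to q1, push ε → (q1, baaab, Z)
  read b, top Z: go to q0, push AZ → (q0, aaab, AZ)
  read a, top A: go to q0, push AA → (q0, aab, AAZ)
  read a, top A: go to q0, push AA → (q0, ab, AAAZ)
  read a, top A: go to q0, push AA → (q0, b, AAAAZ)
No transition applies at (q0, b, AAAAZ); input not fully consumed.

Reject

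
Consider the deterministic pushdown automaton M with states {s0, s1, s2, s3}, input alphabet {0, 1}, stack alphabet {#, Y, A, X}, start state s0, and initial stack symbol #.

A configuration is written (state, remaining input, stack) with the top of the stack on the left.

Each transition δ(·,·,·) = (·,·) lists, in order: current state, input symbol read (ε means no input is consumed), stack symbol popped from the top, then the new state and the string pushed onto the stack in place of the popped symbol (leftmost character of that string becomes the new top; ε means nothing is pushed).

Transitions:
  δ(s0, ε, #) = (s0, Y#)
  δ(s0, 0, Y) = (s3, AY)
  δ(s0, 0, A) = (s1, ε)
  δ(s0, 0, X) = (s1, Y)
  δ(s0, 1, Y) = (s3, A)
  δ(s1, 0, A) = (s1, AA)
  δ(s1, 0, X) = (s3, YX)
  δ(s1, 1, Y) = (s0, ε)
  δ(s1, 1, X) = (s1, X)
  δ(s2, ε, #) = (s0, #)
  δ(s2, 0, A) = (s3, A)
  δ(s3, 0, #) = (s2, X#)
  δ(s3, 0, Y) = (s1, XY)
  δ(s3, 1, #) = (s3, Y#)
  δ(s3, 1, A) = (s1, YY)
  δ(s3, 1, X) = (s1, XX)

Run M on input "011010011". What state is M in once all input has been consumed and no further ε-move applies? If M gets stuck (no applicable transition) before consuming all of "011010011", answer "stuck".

(s0, 011010011, #)
  ε-move, top #: go to s0, push Y# → (s0, 011010011, Y#)
  read 0, top Y: go to s3, push AY → (s3, 11010011, AY#)
  read 1, top A: go to s1, push YY → (s1, 1010011, YYY#)
  read 1, top Y: go to s0, push ε → (s0, 010011, YY#)
  read 0, top Y: go to s3, push AY → (s3, 10011, AYY#)
  read 1, top A: go to s1, push YY → (s1, 0011, YYYY#)
No transition for (s1, 0, top Y); M blocks with input 0011 remaining.

stuck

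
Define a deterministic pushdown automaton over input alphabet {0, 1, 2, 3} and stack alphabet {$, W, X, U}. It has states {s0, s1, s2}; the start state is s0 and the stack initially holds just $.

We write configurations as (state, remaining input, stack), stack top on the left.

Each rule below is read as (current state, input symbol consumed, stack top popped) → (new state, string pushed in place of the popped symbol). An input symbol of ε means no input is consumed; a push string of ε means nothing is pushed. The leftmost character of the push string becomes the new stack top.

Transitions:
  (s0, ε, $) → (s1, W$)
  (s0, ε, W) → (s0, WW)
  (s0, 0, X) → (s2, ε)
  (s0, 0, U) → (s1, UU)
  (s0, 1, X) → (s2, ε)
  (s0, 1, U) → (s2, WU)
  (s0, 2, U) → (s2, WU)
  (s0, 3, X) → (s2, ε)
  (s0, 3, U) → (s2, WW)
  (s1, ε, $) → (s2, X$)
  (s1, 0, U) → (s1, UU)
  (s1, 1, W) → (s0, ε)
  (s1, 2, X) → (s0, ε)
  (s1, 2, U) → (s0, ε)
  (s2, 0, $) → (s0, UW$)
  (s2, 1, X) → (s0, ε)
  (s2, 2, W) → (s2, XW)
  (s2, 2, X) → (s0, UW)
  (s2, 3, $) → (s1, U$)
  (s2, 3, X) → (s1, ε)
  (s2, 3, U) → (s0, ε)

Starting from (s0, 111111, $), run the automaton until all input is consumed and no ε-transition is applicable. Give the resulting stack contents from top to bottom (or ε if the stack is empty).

W$

(s0, 111111, $)
  ε-move, top $: go to s1, push W$ → (s1, 111111, W$)
  read 1, top W: go to s0, push ε → (s0, 11111, $)
  ε-move, top $: go to s1, push W$ → (s1, 11111, W$)
  read 1, top W: go to s0, push ε → (s0, 1111, $)
  ε-move, top $: go to s1, push W$ → (s1, 1111, W$)
  read 1, top W: go to s0, push ε → (s0, 111, $)
  ε-move, top $: go to s1, push W$ → (s1, 111, W$)
  read 1, top W: go to s0, push ε → (s0, 11, $)
  ε-move, top $: go to s1, push W$ → (s1, 11, W$)
  read 1, top W: go to s0, push ε → (s0, 1, $)
  ε-move, top $: go to s1, push W$ → (s1, 1, W$)
  read 1, top W: go to s0, push ε → (s0, ε, $)
  ε-move, top $: go to s1, push W$ → (s1, ε, W$)
All input consumed in state s1 with stack W$.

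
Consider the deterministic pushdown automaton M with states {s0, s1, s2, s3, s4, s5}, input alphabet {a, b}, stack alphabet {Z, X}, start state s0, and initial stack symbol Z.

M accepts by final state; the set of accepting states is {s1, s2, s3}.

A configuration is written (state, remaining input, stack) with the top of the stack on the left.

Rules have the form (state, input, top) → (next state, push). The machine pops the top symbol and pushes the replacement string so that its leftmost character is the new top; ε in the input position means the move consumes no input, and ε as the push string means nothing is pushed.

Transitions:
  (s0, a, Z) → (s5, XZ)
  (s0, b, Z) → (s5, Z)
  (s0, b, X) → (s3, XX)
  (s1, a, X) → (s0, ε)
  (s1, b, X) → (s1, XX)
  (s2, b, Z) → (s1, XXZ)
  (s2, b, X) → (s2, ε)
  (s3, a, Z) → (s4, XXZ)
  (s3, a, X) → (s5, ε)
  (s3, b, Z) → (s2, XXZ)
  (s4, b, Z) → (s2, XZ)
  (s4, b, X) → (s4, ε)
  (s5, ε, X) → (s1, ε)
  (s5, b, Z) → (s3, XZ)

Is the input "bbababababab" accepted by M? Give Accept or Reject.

(s0, bbababababab, Z) ⊢ (s5, bababababab, Z) ⊢ (s3, ababababab, XZ) ⊢ (s5, babababab, Z) ⊢ (s3, abababab, XZ) ⊢ (s5, bababab, Z) ⊢ (s3, ababab, XZ) ⊢ (s5, babab, Z) ⊢ (s3, abab, XZ) ⊢ (s5, bab, Z) ⊢ (s3, ab, XZ) ⊢ (s5, b, Z) ⊢ (s3, ε, XZ)
All input consumed; state s3 ∈ F.

Accept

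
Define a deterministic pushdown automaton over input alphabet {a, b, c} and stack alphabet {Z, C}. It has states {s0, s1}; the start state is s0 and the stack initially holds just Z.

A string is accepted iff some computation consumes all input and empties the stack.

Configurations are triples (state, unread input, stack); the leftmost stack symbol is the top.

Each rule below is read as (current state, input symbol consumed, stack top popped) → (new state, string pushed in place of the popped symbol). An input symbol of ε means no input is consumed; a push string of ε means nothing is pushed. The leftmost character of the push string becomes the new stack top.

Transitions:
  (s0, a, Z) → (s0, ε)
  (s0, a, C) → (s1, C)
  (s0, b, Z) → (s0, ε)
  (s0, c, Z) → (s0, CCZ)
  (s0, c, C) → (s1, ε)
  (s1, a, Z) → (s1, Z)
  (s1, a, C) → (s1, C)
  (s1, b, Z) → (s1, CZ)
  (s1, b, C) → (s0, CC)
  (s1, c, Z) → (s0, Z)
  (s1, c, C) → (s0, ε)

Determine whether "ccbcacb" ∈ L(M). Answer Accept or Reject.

(s0, ccbcacb, Z)
  read c, top Z: go to s0, push CCZ → (s0, cbcacb, CCZ)
  read c, top C: go to s1, push ε → (s1, bcacb, CZ)
  read b, top C: go to s0, push CC → (s0, cacb, CCZ)
  read c, top C: go to s1, push ε → (s1, acb, CZ)
  read a, top C: go to s1, push C → (s1, cb, CZ)
  read c, top C: go to s0, push ε → (s0, b, Z)
  read b, top Z: go to s0, push ε → (s0, ε, ε)
All input consumed and the stack is empty.

Accept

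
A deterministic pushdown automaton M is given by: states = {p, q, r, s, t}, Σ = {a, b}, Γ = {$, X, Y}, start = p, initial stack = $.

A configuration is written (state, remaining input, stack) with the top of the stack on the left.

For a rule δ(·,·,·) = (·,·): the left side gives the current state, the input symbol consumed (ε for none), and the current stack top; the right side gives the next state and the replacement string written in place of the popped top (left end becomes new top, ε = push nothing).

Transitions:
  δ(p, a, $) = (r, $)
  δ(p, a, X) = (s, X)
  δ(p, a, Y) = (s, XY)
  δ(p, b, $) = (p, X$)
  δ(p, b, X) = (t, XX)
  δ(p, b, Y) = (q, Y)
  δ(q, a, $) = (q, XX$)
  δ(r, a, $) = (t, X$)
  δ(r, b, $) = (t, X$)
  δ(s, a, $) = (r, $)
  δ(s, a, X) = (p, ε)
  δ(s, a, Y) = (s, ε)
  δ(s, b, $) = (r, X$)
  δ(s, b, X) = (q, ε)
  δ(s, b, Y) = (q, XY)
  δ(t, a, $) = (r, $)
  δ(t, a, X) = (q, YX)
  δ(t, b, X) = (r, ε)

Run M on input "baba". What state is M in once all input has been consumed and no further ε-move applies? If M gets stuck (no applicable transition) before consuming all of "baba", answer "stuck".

q

(p, baba, $)
  read b, top $: go to p, push X$ → (p, aba, X$)
  read a, top X: go to s, push X → (s, ba, X$)
  read b, top X: go to q, push ε → (q, a, $)
  read a, top $: go to q, push XX$ → (q, ε, XX$)
All input consumed; M is in state q.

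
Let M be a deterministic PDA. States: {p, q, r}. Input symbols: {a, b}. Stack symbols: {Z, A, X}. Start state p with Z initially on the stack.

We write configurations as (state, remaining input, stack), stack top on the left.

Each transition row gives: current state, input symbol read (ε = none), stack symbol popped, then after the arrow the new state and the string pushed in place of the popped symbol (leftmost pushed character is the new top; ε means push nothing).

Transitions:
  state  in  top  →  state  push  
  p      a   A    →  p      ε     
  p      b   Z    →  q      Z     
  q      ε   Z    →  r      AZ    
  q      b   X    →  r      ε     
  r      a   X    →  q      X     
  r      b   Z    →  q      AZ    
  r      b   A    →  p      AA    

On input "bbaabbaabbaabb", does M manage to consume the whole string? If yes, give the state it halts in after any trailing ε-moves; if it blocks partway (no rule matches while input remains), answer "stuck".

(p, bbaabbaabbaabb, Z)
  read b, top Z: go to q, push Z → (q, baabbaabbaabb, Z)
  ε-move, top Z: go to r, push AZ → (r, baabbaabbaabb, AZ)
  read b, top A: go to p, push AA → (p, aabbaabbaabb, AAZ)
  read a, top A: go to p, push ε → (p, abbaabbaabb, AZ)
  read a, top A: go to p, push ε → (p, bbaabbaabb, Z)
  read b, top Z: go to q, push Z → (q, baabbaabb, Z)
  ε-move, top Z: go to r, push AZ → (r, baabbaabb, AZ)
  read b, top A: go to p, push AA → (p, aabbaabb, AAZ)
  read a, top A: go to p, push ε → (p, abbaabb, AZ)
  read a, top A: go to p, push ε → (p, bbaabb, Z)
  read b, top Z: go to q, push Z → (q, baabb, Z)
  ε-move, top Z: go to r, push AZ → (r, baabb, AZ)
  read b, top A: go to p, push AA → (p, aabb, AAZ)
  read a, top A: go to p, push ε → (p, abb, AZ)
  read a, top A: go to p, push ε → (p, bb, Z)
  read b, top Z: go to q, push Z → (q, b, Z)
  ε-move, top Z: go to r, push AZ → (r, b, AZ)
  read b, top A: go to p, push AA → (p, ε, AAZ)
All input consumed; M is in state p.

p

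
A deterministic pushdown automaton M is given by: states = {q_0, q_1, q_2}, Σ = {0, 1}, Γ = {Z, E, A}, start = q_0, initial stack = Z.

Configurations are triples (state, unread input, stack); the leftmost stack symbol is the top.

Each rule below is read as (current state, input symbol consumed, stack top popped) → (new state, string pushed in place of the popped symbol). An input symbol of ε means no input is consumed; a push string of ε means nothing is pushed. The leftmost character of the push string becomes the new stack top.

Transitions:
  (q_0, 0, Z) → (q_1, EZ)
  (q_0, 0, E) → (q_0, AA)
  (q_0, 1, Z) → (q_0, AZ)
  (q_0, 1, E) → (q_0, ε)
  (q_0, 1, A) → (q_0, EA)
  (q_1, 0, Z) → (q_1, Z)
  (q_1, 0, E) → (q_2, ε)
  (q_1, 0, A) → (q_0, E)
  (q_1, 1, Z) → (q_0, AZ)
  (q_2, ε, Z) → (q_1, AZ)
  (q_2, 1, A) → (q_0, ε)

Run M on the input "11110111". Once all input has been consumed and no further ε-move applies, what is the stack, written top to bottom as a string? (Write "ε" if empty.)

(q_0, 11110111, Z)
  read 1, top Z: go to q_0, push AZ → (q_0, 1110111, AZ)
  read 1, top A: go to q_0, push EA → (q_0, 110111, EAZ)
  read 1, top E: go to q_0, push ε → (q_0, 10111, AZ)
  read 1, top A: go to q_0, push EA → (q_0, 0111, EAZ)
  read 0, top E: go to q_0, push AA → (q_0, 111, AAAZ)
  read 1, top A: go to q_0, push EA → (q_0, 11, EAAAZ)
  read 1, top E: go to q_0, push ε → (q_0, 1, AAAZ)
  read 1, top A: go to q_0, push EA → (q_0, ε, EAAAZ)
All input consumed in state q_0 with stack EAAAZ.

EAAAZ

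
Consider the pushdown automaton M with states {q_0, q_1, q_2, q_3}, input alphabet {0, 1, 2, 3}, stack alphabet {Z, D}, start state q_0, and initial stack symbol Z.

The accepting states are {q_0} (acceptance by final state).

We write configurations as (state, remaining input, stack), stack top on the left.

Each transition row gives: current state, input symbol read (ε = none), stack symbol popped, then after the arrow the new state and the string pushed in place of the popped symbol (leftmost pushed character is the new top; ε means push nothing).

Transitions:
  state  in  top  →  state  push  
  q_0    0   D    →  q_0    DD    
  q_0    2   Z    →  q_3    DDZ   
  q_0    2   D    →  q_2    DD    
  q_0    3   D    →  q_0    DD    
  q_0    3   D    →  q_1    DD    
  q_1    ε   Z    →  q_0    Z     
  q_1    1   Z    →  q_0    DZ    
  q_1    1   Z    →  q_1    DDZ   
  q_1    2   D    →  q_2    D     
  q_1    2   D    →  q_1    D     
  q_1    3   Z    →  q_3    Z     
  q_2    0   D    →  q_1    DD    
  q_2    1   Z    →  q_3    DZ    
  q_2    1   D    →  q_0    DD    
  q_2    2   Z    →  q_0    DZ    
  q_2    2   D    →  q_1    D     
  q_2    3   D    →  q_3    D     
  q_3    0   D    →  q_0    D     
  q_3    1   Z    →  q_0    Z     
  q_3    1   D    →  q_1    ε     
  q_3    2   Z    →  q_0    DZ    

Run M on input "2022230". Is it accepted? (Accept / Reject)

One accepting computation: (q_0, 2022230, Z) ⊢ (q_3, 022230, DDZ) ⊢ (q_0, 22230, DDZ) ⊢ (q_2, 2230, DDDZ) ⊢ (q_1, 230, DDDZ) ⊢ (q_2, 30, DDDZ) ⊢ (q_3, 0, DDDZ) ⊢ (q_0, ε, DDDZ)
All input consumed and state q_0 ∈ F.

Accept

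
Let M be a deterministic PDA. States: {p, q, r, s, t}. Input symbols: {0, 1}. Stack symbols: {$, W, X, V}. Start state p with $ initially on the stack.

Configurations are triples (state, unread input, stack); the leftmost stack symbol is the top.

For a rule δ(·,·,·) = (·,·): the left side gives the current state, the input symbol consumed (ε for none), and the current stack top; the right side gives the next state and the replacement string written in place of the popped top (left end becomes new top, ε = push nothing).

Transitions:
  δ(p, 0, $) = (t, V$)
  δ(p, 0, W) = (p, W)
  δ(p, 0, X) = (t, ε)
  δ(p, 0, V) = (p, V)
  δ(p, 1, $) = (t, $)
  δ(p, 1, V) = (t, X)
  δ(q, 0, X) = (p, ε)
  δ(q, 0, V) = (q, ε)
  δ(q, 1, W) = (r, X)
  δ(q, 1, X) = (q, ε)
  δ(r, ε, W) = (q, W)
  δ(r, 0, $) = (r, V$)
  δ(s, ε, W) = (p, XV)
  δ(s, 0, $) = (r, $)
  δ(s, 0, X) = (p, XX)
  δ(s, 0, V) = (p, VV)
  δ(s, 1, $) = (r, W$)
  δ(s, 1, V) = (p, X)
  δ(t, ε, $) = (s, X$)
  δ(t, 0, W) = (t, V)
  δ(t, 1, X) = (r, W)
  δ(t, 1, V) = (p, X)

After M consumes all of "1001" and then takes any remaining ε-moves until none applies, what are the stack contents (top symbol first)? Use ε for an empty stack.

W$

(p, 1001, $) ⊢ (t, 001, $) ⊢ (s, 001, X$) ⊢ (p, 01, XX$) ⊢ (t, 1, X$) ⊢ (r, ε, W$) ⊢ (q, ε, W$)
All input consumed in state q with stack W$.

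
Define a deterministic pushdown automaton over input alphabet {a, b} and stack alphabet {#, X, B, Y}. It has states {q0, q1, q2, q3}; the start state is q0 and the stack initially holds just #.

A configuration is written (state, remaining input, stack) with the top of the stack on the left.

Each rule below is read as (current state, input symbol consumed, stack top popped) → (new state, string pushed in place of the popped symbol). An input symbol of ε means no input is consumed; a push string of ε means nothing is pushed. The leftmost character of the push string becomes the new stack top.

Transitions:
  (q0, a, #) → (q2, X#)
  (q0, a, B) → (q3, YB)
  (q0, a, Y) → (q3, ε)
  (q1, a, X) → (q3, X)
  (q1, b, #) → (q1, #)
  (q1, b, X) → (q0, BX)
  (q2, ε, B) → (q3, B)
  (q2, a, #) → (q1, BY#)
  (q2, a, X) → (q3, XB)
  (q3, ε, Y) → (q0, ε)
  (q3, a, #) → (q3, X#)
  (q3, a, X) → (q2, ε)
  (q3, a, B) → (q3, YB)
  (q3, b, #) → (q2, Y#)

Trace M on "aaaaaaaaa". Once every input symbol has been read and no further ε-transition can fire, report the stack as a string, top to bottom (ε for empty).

(q0, aaaaaaaaa, #) ⊢ (q2, aaaaaaaa, X#) ⊢ (q3, aaaaaaa, XB#) ⊢ (q2, aaaaaa, B#) ⊢ (q3, aaaaaa, B#) ⊢ (q3, aaaaa, YB#) ⊢ (q0, aaaaa, B#) ⊢ (q3, aaaa, YB#) ⊢ (q0, aaaa, B#) ⊢ (q3, aaa, YB#) ⊢ (q0, aaa, B#) ⊢ (q3, aa, YB#) ⊢ (q0, aa, B#) ⊢ (q3, a, YB#) ⊢ (q0, a, B#) ⊢ (q3, ε, YB#) ⊢ (q0, ε, B#)
All input consumed in state q0 with stack B#.

B#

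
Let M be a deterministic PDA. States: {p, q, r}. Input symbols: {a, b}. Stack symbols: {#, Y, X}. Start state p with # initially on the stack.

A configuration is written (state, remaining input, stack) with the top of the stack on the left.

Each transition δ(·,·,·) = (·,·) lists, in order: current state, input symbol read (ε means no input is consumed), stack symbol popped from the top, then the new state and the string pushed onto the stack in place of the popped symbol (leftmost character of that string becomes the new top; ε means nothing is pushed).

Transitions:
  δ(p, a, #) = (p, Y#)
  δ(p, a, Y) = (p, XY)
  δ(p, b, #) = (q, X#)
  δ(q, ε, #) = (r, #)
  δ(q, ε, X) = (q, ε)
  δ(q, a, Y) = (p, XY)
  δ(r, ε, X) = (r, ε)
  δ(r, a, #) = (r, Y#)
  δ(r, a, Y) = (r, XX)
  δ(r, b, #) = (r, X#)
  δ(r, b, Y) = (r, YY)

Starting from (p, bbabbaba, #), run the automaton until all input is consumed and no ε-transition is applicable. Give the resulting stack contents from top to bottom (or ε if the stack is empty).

(p, bbabbaba, #) ⊢ (q, babbaba, X#) ⊢ (q, babbaba, #) ⊢ (r, babbaba, #) ⊢ (r, abbaba, X#) ⊢ (r, abbaba, #) ⊢ (r, bbaba, Y#) ⊢ (r, baba, YY#) ⊢ (r, aba, YYY#) ⊢ (r, ba, XXYY#) ⊢ (r, ba, XYY#) ⊢ (r, ba, YY#) ⊢ (r, a, YYY#) ⊢ (r, ε, XXYY#) ⊢ (r, ε, XYY#) ⊢ (r, ε, YY#)
All input consumed in state r with stack YY#.

YY#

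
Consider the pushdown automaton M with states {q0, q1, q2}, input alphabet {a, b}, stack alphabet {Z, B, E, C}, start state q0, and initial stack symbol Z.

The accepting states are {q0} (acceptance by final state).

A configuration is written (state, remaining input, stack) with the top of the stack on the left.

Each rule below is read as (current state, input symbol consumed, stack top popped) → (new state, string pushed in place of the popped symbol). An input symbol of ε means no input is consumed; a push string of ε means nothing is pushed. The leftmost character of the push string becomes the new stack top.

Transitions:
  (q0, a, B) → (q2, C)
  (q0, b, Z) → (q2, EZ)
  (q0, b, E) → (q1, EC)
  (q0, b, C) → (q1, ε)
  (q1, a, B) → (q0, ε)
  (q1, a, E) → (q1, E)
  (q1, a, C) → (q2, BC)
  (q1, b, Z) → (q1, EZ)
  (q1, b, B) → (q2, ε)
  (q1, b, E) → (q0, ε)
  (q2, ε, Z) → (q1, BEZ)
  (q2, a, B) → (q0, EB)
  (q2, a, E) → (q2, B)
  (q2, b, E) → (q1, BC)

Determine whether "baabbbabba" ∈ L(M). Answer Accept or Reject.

Accept

One accepting computation: (q0, baabbbabba, Z) ⊢ (q2, aabbbabba, EZ) ⊢ (q2, abbbabba, BZ) ⊢ (q0, bbbabba, EBZ) ⊢ (q1, bbabba, ECBZ) ⊢ (q0, babba, CBZ) ⊢ (q1, abba, BZ) ⊢ (q0, bba, Z) ⊢ (q2, ba, EZ) ⊢ (q1, a, BCZ) ⊢ (q0, ε, CZ)
All input consumed and state q0 ∈ F.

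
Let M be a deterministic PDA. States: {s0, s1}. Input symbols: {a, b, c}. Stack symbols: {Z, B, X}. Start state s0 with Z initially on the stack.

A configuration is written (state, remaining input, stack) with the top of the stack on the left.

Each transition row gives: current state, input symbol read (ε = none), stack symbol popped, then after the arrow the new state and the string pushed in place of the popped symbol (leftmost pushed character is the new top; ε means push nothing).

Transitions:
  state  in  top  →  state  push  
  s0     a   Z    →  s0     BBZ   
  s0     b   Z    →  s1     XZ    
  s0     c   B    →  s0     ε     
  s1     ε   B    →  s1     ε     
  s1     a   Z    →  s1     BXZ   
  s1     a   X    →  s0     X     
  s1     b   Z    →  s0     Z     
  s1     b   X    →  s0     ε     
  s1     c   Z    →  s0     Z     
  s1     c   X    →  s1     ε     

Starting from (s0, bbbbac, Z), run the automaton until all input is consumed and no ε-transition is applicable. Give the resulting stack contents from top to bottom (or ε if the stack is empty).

BZ

(s0, bbbbac, Z)
  read b, top Z: go to s1, push XZ → (s1, bbbac, XZ)
  read b, top X: go to s0, push ε → (s0, bbac, Z)
  read b, top Z: go to s1, push XZ → (s1, bac, XZ)
  read b, top X: go to s0, push ε → (s0, ac, Z)
  read a, top Z: go to s0, push BBZ → (s0, c, BBZ)
  read c, top B: go to s0, push ε → (s0, ε, BZ)
All input consumed in state s0 with stack BZ.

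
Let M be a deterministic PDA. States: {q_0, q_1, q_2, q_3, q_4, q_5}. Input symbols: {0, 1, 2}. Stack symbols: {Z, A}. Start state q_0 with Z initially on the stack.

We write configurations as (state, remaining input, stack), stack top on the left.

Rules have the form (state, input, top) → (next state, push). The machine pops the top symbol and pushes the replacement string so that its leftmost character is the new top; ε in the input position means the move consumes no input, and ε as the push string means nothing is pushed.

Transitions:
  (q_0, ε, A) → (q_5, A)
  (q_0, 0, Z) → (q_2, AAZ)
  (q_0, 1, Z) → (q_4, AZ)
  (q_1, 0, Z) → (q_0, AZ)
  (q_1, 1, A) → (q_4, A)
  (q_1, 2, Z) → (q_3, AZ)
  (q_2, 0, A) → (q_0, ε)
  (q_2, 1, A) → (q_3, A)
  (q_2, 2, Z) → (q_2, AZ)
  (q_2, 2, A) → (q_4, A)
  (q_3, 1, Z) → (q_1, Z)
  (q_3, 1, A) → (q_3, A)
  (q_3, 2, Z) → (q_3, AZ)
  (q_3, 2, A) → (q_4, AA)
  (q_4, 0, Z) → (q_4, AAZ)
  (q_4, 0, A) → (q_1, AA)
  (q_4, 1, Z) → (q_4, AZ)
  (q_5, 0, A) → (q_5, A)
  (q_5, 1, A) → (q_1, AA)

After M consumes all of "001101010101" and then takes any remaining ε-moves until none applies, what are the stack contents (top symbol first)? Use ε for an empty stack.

(q_0, 001101010101, Z) ⊢ (q_2, 01101010101, AAZ) ⊢ (q_0, 1101010101, AZ) ⊢ (q_5, 1101010101, AZ) ⊢ (q_1, 101010101, AAZ) ⊢ (q_4, 01010101, AAZ) ⊢ (q_1, 1010101, AAAZ) ⊢ (q_4, 010101, AAAZ) ⊢ (q_1, 10101, AAAAZ) ⊢ (q_4, 0101, AAAAZ) ⊢ (q_1, 101, AAAAAZ) ⊢ (q_4, 01, AAAAAZ) ⊢ (q_1, 1, AAAAAAZ) ⊢ (q_4, ε, AAAAAAZ)
All input consumed in state q_4 with stack AAAAAAZ.

AAAAAAZ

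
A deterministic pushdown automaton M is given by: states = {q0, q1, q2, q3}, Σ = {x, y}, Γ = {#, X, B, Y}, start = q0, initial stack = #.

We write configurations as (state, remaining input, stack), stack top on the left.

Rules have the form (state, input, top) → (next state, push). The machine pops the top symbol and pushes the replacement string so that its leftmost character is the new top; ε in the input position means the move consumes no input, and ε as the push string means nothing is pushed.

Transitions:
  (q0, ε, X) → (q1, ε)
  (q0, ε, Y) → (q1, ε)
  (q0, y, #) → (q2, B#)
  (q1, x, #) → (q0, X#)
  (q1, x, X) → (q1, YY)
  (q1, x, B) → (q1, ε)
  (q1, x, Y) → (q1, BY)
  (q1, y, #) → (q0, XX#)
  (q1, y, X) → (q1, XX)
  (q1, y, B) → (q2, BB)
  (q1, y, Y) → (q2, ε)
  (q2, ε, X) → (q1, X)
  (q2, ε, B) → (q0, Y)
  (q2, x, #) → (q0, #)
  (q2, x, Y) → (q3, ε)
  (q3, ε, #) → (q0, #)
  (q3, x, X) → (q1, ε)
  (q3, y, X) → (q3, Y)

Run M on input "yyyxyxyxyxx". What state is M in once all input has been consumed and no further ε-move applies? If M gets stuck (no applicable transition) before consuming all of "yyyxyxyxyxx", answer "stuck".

stuck

(q0, yyyxyxyxyxx, #)
  read y, top #: go to q2, push B# → (q2, yyxyxyxyxx, B#)
  ε-move, top B: go to q0, push Y → (q0, yyxyxyxyxx, Y#)
  ε-move, top Y: go to q1, push ε → (q1, yyxyxyxyxx, #)
  read y, top #: go to q0, push XX# → (q0, yxyxyxyxx, XX#)
  ε-move, top X: go to q1, push ε → (q1, yxyxyxyxx, X#)
  read y, top X: go to q1, push XX → (q1, xyxyxyxx, XX#)
  read x, top X: go to q1, push YY → (q1, yxyxyxx, YYX#)
  read y, top Y: go to q2, push ε → (q2, xyxyxx, YX#)
  read x, top Y: go to q3, push ε → (q3, yxyxx, X#)
  read y, top X: go to q3, push Y → (q3, xyxx, Y#)
No transition for (q3, x, top Y); M blocks with input xyxx remaining.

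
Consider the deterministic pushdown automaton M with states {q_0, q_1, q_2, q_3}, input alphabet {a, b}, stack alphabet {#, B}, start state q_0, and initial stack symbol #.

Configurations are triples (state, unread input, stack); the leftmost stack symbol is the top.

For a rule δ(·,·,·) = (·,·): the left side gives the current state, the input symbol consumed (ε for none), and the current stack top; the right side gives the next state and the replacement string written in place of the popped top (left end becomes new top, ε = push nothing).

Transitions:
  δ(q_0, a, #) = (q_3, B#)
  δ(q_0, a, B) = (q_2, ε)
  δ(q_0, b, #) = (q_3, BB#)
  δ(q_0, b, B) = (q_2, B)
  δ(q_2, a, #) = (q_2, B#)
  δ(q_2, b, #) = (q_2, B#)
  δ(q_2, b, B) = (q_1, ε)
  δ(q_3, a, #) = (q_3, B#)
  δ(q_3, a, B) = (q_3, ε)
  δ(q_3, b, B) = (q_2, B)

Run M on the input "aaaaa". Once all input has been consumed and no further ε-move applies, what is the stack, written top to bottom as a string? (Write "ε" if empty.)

(q_0, aaaaa, #)
  read a, top #: go to q_3, push B# → (q_3, aaaa, B#)
  read a, top B: go to q_3, push ε → (q_3, aaa, #)
  read a, top #: go to q_3, push B# → (q_3, aa, B#)
  read a, top B: go to q_3, push ε → (q_3, a, #)
  read a, top #: go to q_3, push B# → (q_3, ε, B#)
All input consumed in state q_3 with stack B#.

B#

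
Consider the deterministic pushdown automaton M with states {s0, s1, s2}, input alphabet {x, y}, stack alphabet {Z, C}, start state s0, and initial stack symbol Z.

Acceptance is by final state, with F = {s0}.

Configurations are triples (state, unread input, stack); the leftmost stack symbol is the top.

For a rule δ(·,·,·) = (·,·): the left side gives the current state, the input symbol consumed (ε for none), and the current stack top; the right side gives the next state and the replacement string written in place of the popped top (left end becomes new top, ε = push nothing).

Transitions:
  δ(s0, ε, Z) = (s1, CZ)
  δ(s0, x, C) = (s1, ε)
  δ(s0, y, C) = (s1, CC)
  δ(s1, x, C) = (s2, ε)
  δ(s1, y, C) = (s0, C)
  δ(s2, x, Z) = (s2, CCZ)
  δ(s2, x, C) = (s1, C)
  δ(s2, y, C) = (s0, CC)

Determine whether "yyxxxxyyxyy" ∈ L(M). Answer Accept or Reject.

(s0, yyxxxxyyxyy, Z)
  ε-move, top Z: go to s1, push CZ → (s1, yyxxxxyyxyy, CZ)
  read y, top C: go to s0, push C → (s0, yxxxxyyxyy, CZ)
  read y, top C: go to s1, push CC → (s1, xxxxyyxyy, CCZ)
  read x, top C: go to s2, push ε → (s2, xxxyyxyy, CZ)
  read x, top C: go to s1, push C → (s1, xxyyxyy, CZ)
  read x, top C: go to s2, push ε → (s2, xyyxyy, Z)
  read x, top Z: go to s2, push CCZ → (s2, yyxyy, CCZ)
  read y, top C: go to s0, push CC → (s0, yxyy, CCCZ)
  read y, top C: go to s1, push CC → (s1, xyy, CCCCZ)
  read x, top C: go to s2, push ε → (s2, yy, CCCZ)
  read y, top C: go to s0, push CC → (s0, y, CCCCZ)
  read y, top C: go to s1, push CC → (s1, ε, CCCCCZ)
All input consumed; state s1 ∉ F and no further ε-move applies.

Reject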